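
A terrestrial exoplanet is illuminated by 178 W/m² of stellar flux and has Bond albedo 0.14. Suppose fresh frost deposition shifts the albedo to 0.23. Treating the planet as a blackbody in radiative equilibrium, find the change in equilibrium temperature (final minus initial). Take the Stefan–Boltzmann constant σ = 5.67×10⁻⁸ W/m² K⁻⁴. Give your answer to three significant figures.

-4.39 K

Before: T₁ = [178.0·0.86/(4σ)]^(1/4) = 161.2 K.
Final:   T₂ = [S(1−0.23)/(4σ)]^(1/4) = 156.8 K.
ΔT = T₂ − T₁ = -4.393 K.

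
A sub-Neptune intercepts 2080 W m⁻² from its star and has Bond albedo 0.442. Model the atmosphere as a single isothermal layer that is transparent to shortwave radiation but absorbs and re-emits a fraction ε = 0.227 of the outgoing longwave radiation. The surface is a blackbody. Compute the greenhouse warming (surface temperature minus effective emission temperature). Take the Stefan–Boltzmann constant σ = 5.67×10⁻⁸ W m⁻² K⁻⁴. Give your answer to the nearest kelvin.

At the top of the atmosphere, σT_e⁴ = S(1−α)/4 = 290.2 W m⁻², giving T_e = 267.5 K.
Surface balance with a leaky layer gives σT_s⁴ = σT_e⁴·2/(2−ε), so T_s = T_e·[2/(2−0.227)]^(1/4) = 275.6 K.
Greenhouse warming: T_s − T_e = 8.178 K.

8 K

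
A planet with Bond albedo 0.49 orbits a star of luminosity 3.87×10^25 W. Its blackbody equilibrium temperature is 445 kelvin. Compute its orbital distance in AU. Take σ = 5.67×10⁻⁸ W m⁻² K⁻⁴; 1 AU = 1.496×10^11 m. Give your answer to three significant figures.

0.0888 AU

Energy balance gives S = 4σT⁴/(1−α) = 17440 W m⁻².
S = L/(4πd²) → d = √(L/4πS) = √(3.87×10^25/(4π·17440)) = 1.329×10^10 m = 0.08883 AU.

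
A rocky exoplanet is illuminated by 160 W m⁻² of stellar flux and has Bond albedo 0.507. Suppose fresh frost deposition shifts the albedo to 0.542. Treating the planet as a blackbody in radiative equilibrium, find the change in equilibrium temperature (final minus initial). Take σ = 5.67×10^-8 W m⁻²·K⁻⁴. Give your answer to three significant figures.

Initial: T₁ = [S(1−0.507)/(4σ)]^(1/4) = 136.6 K.
Final:   T₂ = [S(1−0.542)/(4σ)]^(1/4) = 134.1 K.
ΔT = T₂ − T₁ = -2.491 K.

-2.49 K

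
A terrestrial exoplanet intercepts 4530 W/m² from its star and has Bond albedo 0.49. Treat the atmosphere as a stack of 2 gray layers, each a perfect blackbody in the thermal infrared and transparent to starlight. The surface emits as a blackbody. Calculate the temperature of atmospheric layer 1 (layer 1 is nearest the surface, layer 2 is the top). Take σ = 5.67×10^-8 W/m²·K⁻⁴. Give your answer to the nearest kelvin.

OLR = S(1−α)/4 = 577.6 W/m²; the top layer radiates at T_e = 317.7 K.
Each opaque layer satisfies 2T_j⁴ = T_{j−1}⁴ + T_{j+1}⁴, giving T_k⁴ = (N+1−k)T_e⁴.
With k = 1: T_1 = (2+1−1)^¼·317.7 K = 377.8 K.

378 K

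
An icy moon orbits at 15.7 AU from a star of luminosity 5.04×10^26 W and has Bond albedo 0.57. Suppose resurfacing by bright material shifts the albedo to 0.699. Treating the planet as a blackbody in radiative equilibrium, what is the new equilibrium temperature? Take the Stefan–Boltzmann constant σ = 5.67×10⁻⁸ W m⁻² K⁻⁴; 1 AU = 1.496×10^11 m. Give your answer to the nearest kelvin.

56 K

d = 15.7 × 1.496×10^11 m = 2.349×10^12 m.
Flux at the orbit: S = L/(4πd²) = 5.04×10^26/(4π·(2.35×10^12)²) = 7.270 W m⁻².
T₂ = [S(1−α₂)/(4σ)]^(1/4) = [7.270·0.301/(4σ)]^(1/4) = 55.73 K.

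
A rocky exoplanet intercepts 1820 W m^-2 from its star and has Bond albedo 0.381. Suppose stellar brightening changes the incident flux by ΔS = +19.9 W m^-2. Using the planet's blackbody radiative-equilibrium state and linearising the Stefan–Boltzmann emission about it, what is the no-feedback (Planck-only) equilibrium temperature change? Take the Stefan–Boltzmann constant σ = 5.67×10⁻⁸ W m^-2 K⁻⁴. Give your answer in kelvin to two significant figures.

0.73 kelvin

Reference equilibrium: T_e = [S(1−α)/(4σ)]^(1/4) = 265.5 K.
Only a fraction (1−α) is absorbed and it's spread over 4πR², so ΔF = (1−α)ΔS/4 = 3.080 W m^-2.
Linearising σT⁴ gives d(σT⁴)/dT = 4σT_e³ = 4.244 W m^-2 per K.
ΔT₀ = ΔF/λ_P = 3.080/4.244 = 0.726 K.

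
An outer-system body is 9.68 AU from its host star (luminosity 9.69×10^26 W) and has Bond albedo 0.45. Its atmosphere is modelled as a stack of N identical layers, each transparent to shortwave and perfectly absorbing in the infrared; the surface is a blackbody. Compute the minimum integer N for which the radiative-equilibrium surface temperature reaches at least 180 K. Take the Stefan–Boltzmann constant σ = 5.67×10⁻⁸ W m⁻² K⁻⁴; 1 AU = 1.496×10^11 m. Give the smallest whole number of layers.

11

Orbital distance: d = 9.68 AU = 1.448×10^12 m.
Spreading L over a sphere of radius d: S = 9.69×10^26/(4π·1.45×10^12²) = 36.77 W m⁻².
The effective emission temperature is T_e = [S(1−α)/(4σ)]^¼ = 97.18 K.
Since T_s⁴ = (N+1)T_e⁴, we need N ≥ (T_s/T_e)⁴ − 1 = 10.773.
The minimum whole number is N = 11.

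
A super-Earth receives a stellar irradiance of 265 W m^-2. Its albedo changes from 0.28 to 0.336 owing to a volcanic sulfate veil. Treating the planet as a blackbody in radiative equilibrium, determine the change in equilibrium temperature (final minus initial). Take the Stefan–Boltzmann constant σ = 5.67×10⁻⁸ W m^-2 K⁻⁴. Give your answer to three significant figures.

With α = 0.28, T₁ = 170.3 K.
With α = 0.336, T₂ = 166.9 K.
Change: 166.9 − 170.3 = -3.413 K.

-3.41 K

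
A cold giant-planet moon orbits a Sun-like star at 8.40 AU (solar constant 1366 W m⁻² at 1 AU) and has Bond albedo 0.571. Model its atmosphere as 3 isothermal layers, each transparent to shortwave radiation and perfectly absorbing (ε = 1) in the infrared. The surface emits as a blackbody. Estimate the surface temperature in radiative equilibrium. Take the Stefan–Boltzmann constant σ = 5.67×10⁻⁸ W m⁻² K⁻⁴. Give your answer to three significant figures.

110 kelvin

Irradiance scales as 1/d², so S = 1366 W m⁻² × (1/8.40)² = 19.36 W m⁻².
Top-of-atmosphere balance: σT_e⁴ = S(1−α)/4 = 2.076 W m⁻² → T_e = 77.79 K.
Layer-by-layer balance gives σT_s⁴ = (N+1)σT_e⁴, so T_s = 4^¼·77.79 = 110.0 K.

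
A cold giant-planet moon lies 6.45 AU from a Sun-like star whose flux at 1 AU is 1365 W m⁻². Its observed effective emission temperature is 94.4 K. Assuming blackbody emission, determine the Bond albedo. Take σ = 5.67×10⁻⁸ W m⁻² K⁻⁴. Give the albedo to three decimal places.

0.451

Flux at the orbit: S = 1365/(6.45)² = 32.81 W m⁻².
Energy balance: S(1−α)/4 = σT⁴, so 1−α = 4σT⁴/S.
σT⁴ = 4.503 W m⁻², so 4σT⁴ = 18.01 W m⁻².
1−α = 18.01/32.81 = 0.5489, so α = 0.4511.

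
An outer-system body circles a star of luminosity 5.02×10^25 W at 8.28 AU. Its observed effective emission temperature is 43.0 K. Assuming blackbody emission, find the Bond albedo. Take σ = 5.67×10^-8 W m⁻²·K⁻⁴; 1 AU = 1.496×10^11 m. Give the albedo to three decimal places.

0.702

d = 8.28 × 1.496×10^11 m = 1.239×10^12 m.
S = L/(4πd²) = 2.604 W m⁻².
Energy balance: S(1−α)/4 = σT⁴, so 1−α = 4σT⁴/S.
4σT⁴ = 4·5.67×10⁻⁸·(43.0)⁴ = 0.7754 W m⁻².
1−α = 0.7754/2.604 = 0.2978, so α = 0.7022.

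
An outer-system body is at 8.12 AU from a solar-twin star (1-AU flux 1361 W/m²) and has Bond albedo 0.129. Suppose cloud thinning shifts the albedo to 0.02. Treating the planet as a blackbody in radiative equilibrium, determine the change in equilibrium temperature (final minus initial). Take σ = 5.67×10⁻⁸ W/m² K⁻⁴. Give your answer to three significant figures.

2.82 K

By the inverse-square law, S = 1361/8.12² = 20.64 W/m².
Before: T₁ = [20.64·0.871/(4σ)]^(1/4) = 94.36 K.
With α = 0.02, T₂ = 97.18 K.
ΔT = T₂ − T₁ = 2.823 K.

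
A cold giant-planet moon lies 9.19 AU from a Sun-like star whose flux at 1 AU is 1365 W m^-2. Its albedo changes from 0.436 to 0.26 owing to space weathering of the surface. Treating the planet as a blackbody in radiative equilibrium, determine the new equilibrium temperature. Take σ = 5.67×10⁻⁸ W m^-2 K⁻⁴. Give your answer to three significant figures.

85.2 K

Irradiance scales as 1/d², so S = 1365 W m^-2 × (1/9.19)² = 16.16 W m^-2.
T₂ = [S(1−α₂)/(4σ)]^(1/4) = [16.16·0.74/(4σ)]^(1/4) = 85.22 K.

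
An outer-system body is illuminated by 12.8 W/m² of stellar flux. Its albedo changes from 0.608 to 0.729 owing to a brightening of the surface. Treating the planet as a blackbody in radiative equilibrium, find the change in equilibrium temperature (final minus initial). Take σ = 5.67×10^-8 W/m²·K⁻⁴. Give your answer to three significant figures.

Before: T₁ = [12.80·0.392/(4σ)]^(1/4) = 68.58 K.
With α = 0.729, T₂ = 62.54 K.
Change: 62.54 − 68.58 = -6.046 K.

-6.05 kelvin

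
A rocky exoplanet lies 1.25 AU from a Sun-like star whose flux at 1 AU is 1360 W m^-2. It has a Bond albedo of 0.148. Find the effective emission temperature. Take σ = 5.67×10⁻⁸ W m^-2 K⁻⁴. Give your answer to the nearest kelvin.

239 K

Irradiance scales as 1/d², so S = 1360 W m^-2 × (1/1.25)² = 870.4 W m^-2.
Absorbed flux (global mean): S(1−α)/4 = 870.4·0.852/4 = 185.4 W m^-2.
Set σT⁴ = 185.4 → T = (185.4/σ)^(1/4) = 239.1 K.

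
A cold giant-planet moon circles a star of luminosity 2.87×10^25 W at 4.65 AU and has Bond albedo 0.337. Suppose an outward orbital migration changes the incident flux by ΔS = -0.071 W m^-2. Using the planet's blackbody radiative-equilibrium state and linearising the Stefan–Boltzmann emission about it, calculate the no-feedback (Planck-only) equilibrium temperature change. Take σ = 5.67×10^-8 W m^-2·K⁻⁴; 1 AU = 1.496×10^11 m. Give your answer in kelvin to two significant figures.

d = 4.65 × 1.496×10^11 m = 6.956×10^11 m.
S = L/(4πd²) = 4.720 W m^-2.
Reference equilibrium: T_e = [S(1−α)/(4σ)]^(1/4) = 60.95 K.
TOA radiative forcing: ΔF = (1−α)ΔS/4 = 0.663·(-0.071)/4 = -0.01177 W m^-2.
Planck response: λ_P = 4σT_e³ = 4·5.67×10⁻⁸·(60.95)³ = 0.05134 W m^-2/K.
So ΔT₀ = -0.01177/0.05134 = -0.229 K.

-0.23 K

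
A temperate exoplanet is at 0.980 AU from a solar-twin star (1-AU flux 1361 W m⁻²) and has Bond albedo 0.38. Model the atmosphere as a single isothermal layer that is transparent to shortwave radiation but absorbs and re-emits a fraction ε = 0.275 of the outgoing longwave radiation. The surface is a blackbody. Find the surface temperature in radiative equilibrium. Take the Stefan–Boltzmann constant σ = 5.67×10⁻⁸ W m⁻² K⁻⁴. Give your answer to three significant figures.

Irradiance scales as 1/d², so S = 1361 W m⁻² × (1/0.980)² = 1417 W m⁻².
Effective emission temperature (TOA balance): σT_e⁴ = S(1−α)/4 = 219.7 W m⁻² → T_e = 249.5 K.
Surface balance with a leaky layer gives σT_s⁴ = σT_e⁴·2/(2−ε), so T_s = T_e·[2/(2−0.275)]^(1/4) = 258.9 K.

259 K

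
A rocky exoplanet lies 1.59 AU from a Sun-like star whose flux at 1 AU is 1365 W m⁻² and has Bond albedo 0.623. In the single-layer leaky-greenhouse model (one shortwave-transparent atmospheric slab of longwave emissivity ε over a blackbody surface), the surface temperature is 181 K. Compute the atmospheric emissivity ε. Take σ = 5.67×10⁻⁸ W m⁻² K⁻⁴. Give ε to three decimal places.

By the inverse-square law, S = 1365/1.59² = 539.9 W m⁻².
TOA balance gives T_e = 173.1 K.
Since (2−ε)/2 = (T_e/T_s)⁴ = 0.8362, ε = 0.3276.

0.328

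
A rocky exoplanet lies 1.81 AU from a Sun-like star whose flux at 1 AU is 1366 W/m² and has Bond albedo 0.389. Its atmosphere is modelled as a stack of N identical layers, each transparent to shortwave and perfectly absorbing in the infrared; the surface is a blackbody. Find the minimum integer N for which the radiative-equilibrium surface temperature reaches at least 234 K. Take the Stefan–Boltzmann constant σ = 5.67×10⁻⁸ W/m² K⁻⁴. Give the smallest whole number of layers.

By the inverse-square law, S = 1366/1.81² = 417.0 W/m².
Top-of-atmosphere balance: σT_e⁴ = S(1−α)/4 = 63.69 W/m² → T_e = 183.1 K.
Need (N+1)T_e⁴ ≥ T_s⁴, i.e. N+1 ≥ (234/183.1)⁴ = 2.669.
The minimum whole number is N = 2.

2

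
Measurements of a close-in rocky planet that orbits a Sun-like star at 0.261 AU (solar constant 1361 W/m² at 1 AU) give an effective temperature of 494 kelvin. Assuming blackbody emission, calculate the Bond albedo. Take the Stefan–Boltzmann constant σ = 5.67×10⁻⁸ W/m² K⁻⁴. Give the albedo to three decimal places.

Irradiance scales as 1/d², so S = 1361 W/m² × (1/0.261)² = 19980 W/m².
Energy balance: S(1−α)/4 = σT⁴, so 1−α = 4σT⁴/S.
4σT⁴ = 4·5.67×10⁻⁸·(494)⁴ = 13510 W/m².
1−α = 13510/19980 = 0.6760, so α = 0.3240.

0.324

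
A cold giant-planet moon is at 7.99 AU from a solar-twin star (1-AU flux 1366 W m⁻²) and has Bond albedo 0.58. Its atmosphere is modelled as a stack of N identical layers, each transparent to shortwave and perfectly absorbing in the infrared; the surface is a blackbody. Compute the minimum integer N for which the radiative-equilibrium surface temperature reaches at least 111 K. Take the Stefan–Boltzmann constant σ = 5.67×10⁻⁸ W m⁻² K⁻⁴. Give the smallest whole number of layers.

3

Irradiance scales as 1/d², so S = 1366 W m⁻² × (1/7.99)² = 21.40 W m⁻².
Top-of-atmosphere balance: σT_e⁴ = S(1−α)/4 = 2.247 W m⁻² → T_e = 79.34 K.
Need (N+1)T_e⁴ ≥ T_s⁴, i.e. N+1 ≥ (111/79.34)⁴ = 3.831.
The minimum whole number is N = 3.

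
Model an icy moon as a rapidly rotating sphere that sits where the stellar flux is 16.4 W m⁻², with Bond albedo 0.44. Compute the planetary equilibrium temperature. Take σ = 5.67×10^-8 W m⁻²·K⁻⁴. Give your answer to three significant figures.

Absorbed flux (global mean): S(1−α)/4 = 16.40·0.56/4 = 2.296 W m⁻².
Balancing against σT⁴: T = (2.296/5.67×10⁻⁸)^(1/4) = 79.77 K.

79.8 K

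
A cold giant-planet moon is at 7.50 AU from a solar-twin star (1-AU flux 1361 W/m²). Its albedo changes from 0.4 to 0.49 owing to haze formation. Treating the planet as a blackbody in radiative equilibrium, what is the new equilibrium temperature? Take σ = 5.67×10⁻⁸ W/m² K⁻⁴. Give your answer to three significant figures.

By the inverse-square law, S = 1361/7.50² = 24.20 W/m².
With the new albedo, S(1−α₂)/4 = 3.085 W/m², so T₂ = 85.88 K.

85.9 kelvin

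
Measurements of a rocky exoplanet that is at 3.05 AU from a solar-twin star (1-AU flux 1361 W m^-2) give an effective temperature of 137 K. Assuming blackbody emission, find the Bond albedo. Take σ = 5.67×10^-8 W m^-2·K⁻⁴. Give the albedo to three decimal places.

By the inverse-square law, S = 1361/3.05² = 146.3 W m^-2.
From σT⁴ = S(1−α)/4 we invert for α: 1−α = 4σT⁴/S.
σT⁴ = 19.97 W m^-2, so 4σT⁴ = 79.90 W m^-2.
Hence α = 1 − 79.90/146.3 = 0.4539.

0.454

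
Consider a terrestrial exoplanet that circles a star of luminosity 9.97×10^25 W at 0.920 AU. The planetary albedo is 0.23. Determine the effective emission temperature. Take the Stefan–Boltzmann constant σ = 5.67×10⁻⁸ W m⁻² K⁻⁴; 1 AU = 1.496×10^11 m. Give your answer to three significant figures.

d = 0.920 × 1.496×10^11 m = 1.376×10^11 m.
Flux at the orbit: S = L/(4πd²) = 9.97×10^25/(4π·(1.38×10^11)²) = 418.8 W m⁻².
The planet absorbs (1−α)S over its disc πR² and re-emits over 4πR², so the mean absorbed flux is (1−0.23)·418.8/4 = 80.63 W m⁻².
Balancing against σT⁴: T = (80.63/5.67×10⁻⁸)^(1/4) = 194.2 K.

194 K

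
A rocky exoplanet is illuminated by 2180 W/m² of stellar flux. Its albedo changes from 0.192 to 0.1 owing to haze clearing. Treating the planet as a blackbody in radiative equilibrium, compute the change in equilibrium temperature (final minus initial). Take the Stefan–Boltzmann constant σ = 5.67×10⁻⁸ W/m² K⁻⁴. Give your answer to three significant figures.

With α = 0.192, T₁ = 296.9 K.
Final:   T₂ = [S(1−0.1)/(4σ)]^(1/4) = 305.0 K.
Change: 305.0 − 296.9 = 8.112 K.

8.11 K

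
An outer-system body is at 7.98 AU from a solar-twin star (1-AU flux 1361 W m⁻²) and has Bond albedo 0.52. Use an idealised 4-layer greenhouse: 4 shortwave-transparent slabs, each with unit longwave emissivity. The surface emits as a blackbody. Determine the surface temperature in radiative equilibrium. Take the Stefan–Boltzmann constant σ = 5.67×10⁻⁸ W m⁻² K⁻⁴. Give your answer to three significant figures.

123 K

By the inverse-square law, S = 1361/7.98² = 21.37 W m⁻².
OLR = S(1−α)/4 = 2.565 W m⁻²; the top layer radiates at T_e = 82.01 K.
Layer-by-layer balance gives σT_s⁴ = (N+1)σT_e⁴, so T_s = 5^¼·82.01 = 122.6 K.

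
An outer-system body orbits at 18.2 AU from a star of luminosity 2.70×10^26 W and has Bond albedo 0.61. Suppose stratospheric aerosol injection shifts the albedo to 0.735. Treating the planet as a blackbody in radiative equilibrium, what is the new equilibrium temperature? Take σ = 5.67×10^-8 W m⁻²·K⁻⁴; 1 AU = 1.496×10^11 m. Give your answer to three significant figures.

d = 18.2 × 1.496×10^11 m = 2.723×10^12 m.
Spreading L over a sphere of radius d: S = 2.70×10^26/(4π·2.72×10^12²) = 2.898 W m⁻².
New equilibrium: T₂ = [(1−0.735)·2.898/(4σ)]^(1/4) = 42.90 K.

42.9 kelvin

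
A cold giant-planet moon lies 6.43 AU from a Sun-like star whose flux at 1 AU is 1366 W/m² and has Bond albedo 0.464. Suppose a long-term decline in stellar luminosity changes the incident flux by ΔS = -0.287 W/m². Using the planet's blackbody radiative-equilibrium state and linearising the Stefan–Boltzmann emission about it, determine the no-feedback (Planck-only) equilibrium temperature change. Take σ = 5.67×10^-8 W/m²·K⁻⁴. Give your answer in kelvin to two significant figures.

-0.20 K

Irradiance scales as 1/d², so S = 1366 W/m² × (1/6.43)² = 33.04 W/m².
Reference equilibrium: T_e = [S(1−α)/(4σ)]^(1/4) = 94.00 K.
Only a fraction (1−α) is absorbed and it's spread over 4πR², so ΔF = (1−α)ΔS/4 = -0.03846 W/m².
Linearising σT⁴ gives d(σT⁴)/dT = 4σT_e³ = 0.1884 W/m² per K.
Hence the no-feedback warming is ΔF/(4σT_e³) = -0.204 K.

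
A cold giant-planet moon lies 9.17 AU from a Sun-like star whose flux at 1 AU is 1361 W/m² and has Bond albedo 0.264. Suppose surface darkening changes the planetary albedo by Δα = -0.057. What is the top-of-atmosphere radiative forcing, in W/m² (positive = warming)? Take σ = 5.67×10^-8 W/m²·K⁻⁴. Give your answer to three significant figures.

Flux at the orbit: S = 1361/(9.17)² = 16.19 W/m².
TOA radiative forcing: ΔF = −S·Δα/4 = −16.19·(-0.057)/4 = 0.2306 W/m².

0.231 W/m²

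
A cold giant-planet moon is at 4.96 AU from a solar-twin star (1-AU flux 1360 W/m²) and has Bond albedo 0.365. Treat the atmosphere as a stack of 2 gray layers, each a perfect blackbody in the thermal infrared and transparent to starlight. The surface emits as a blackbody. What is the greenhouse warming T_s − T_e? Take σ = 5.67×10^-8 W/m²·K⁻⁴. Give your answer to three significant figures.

Irradiance scales as 1/d², so S = 1360 W/m² × (1/4.96)² = 55.28 W/m².
Top-of-atmosphere balance: σT_e⁴ = S(1−α)/4 = 8.776 W/m² → T_e = 111.5 K.
Surface: T_s = (3)^¼·T_e = 146.8 K.
Warming: T_s − T_e = 35.25 K.

35.3 K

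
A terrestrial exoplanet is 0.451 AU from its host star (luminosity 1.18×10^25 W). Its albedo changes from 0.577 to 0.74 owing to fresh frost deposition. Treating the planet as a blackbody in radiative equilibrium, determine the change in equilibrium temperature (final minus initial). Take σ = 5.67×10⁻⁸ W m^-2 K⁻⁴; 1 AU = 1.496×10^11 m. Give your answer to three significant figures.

-16.0 kelvin

d = 0.451 × 1.496×10^11 m = 6.747×10^10 m.
Flux at the orbit: S = L/(4πd²) = 1.18×10^25/(4π·(6.75×10^10)²) = 206.3 W m^-2.
With α = 0.577, T₁ = 140.1 K.
Final:   T₂ = [S(1−0.74)/(4σ)]^(1/4) = 124.0 K.
Change: 124.0 − 140.1 = -16.04 K.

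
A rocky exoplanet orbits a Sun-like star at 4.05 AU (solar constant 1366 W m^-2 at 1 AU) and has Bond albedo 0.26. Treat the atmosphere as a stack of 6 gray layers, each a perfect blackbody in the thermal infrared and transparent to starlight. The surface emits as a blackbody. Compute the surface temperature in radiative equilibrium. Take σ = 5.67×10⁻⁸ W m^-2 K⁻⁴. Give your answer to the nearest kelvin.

By the inverse-square law, S = 1366/4.05² = 83.28 W m^-2.
OLR = S(1−α)/4 = 15.41 W m^-2; the top layer radiates at T_e = 128.4 K.
With N = 6 opaque layers, T_s = (N+1)^(1/4)·T_e = 7^(1/4)·128.4 = 208.8 K.

209 kelvin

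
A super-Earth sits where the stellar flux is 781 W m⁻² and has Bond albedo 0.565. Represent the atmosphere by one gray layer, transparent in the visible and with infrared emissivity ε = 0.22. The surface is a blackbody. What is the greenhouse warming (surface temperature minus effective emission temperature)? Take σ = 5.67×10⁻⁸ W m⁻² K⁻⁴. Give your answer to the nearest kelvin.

6 K

Effective emission temperature (TOA balance): σT_e⁴ = S(1−α)/4 = 84.93 W m⁻² → T_e = 196.7 K.
The surface balance (absorbed SW + ε·downward IR = σT_s⁴) with T_a⁴ = T_s⁴/2 reduces to T_s = T_e·[2/(2−ε)]^¼ = 202.5 K.
The atmosphere warms the surface by 5.816 K.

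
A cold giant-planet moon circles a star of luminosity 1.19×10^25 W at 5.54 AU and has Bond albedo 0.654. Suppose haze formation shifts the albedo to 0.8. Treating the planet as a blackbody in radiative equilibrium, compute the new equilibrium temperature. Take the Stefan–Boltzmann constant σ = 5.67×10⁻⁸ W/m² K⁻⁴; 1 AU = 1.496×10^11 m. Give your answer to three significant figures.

33.2 kelvin

d = 5.54 × 1.496×10^11 m = 8.288×10^11 m.
Flux at the orbit: S = L/(4πd²) = 1.19×10^25/(4π·(8.29×10^11)²) = 1.379 W/m².
T₂ = [S(1−α₂)/(4σ)]^(1/4) = [1.379·0.2/(4σ)]^(1/4) = 33.21 K.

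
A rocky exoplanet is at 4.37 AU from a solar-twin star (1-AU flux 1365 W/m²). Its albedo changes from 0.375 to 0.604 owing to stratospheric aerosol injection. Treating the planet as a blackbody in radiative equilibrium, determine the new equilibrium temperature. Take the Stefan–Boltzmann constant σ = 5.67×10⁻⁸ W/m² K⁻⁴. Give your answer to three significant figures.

106 kelvin

Irradiance scales as 1/d², so S = 1365 W/m² × (1/4.37)² = 71.48 W/m².
T₂ = [S(1−α₂)/(4σ)]^(1/4) = [71.48·0.396/(4σ)]^(1/4) = 105.7 K.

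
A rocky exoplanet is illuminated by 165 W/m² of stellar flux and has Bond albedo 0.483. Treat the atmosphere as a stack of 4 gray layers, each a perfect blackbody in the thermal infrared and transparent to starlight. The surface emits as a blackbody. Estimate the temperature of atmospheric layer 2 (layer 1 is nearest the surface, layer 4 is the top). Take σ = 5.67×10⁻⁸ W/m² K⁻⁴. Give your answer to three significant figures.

The effective emission temperature is T_e = [S(1−α)/(4σ)]^¼ = 139.3 K.
Each opaque layer satisfies 2T_j⁴ = T_{j−1}⁴ + T_{j+1}⁴, giving T_k⁴ = (N+1−k)T_e⁴.
T_2 = (3)^(1/4)·139.3 = 183.3 K.

183 K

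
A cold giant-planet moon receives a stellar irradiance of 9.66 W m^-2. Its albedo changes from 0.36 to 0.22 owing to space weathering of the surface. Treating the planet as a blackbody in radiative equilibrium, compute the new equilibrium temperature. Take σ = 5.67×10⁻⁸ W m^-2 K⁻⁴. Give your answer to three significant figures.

75.9 kelvin

T₂ = [S(1−α₂)/(4σ)]^(1/4) = [9.660·0.78/(4σ)]^(1/4) = 75.92 K.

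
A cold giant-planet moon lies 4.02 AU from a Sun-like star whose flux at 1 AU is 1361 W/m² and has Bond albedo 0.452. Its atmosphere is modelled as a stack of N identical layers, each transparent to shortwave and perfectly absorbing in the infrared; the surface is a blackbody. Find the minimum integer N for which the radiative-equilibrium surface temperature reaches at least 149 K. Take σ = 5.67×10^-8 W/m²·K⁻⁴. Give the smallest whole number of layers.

2

Flux at the orbit: S = 1361/(4.02)² = 84.22 W/m².
OLR = S(1−α)/4 = 11.54 W/m²; the top layer radiates at T_e = 119.4 K.
Need (N+1)T_e⁴ ≥ T_s⁴, i.e. N+1 ≥ (149/119.4)⁴ = 2.422.
The minimum whole number is N = 2.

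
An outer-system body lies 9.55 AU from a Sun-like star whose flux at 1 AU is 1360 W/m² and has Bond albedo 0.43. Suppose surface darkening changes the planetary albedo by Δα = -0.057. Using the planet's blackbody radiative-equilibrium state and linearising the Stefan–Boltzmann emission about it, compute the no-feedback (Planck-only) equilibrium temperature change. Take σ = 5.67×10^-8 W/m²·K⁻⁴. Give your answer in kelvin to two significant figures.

By the inverse-square law, S = 1360/9.55² = 14.91 W/m².
The baseline emission temperature is T_e = 78.24 K.
TOA radiative forcing: ΔF = −S·Δα/4 = −14.91·(-0.057)/4 = 0.2125 W/m².
Linearising σT⁴ gives d(σT⁴)/dT = 4σT_e³ = 0.1086 W/m² per K.
ΔT₀ = ΔF/λ_P = 0.2125/0.1086 = 1.96 K.

2.0 kelvin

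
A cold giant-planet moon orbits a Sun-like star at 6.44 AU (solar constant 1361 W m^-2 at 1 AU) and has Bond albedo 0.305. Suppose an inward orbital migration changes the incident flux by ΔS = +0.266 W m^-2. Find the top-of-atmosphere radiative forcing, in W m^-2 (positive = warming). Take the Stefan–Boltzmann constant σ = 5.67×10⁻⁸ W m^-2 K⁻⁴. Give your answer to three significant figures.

0.0462 W m^-2

By the inverse-square law, S = 1361/6.44² = 32.82 W m^-2.
Only a fraction (1−α) is absorbed and it's spread over 4πR², so ΔF = (1−α)ΔS/4 = 0.04622 W m^-2.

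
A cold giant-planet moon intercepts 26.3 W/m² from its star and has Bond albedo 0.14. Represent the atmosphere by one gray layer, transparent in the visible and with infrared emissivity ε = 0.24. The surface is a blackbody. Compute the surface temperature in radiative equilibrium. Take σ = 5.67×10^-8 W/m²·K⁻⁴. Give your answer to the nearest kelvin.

The planet radiates to space at T_e = [S(1−α)/(4σ)]^(1/4) = 99.93 K.
The surface balance (absorbed SW + ε·downward IR = σT_s⁴) with T_a⁴ = T_s⁴/2 reduces to T_s = T_e·[2/(2−ε)]^¼ = 103.2 K.

103 K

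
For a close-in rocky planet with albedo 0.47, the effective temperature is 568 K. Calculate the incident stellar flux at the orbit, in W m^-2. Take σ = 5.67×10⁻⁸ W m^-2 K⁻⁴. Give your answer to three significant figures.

From S(1−α)/4 = σT⁴: S = 4σT⁴/(1−α).
σT⁴ = 5.67×10⁻⁸·(568)⁴ = 5902 W m^-2.
S = 4·5902/0.53 = 44540 W m^-2.

44500 W m^-2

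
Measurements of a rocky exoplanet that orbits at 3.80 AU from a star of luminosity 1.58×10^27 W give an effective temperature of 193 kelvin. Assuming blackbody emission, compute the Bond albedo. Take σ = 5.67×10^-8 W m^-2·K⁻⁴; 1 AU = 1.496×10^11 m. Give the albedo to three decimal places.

Orbital distance: d = 3.80 AU = 5.685×10^11 m.
S = L/(4πd²) = 389.1 W m^-2.
From σT⁴ = S(1−α)/4 we invert for α: 1−α = 4σT⁴/S.
4σT⁴ = 4·5.67×10⁻⁸·(193)⁴ = 314.7 W m^-2.
Hence α = 1 − 314.7/389.1 = 0.1912.

0.191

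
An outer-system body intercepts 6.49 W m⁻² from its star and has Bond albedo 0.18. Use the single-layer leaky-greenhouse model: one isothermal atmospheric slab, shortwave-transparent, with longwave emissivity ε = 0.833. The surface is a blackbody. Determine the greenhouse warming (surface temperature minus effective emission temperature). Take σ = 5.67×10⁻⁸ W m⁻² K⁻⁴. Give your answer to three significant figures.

Effective emission temperature (TOA balance): σT_e⁴ = S(1−α)/4 = 1.330 W m⁻² → T_e = 69.60 K.
Surface balance with a leaky layer gives σT_s⁴ = σT_e⁴·2/(2−ε), so T_s = T_e·[2/(2−0.833)]^(1/4) = 79.63 K.
Greenhouse warming: T_s − T_e = 10.03 K.

10.0 K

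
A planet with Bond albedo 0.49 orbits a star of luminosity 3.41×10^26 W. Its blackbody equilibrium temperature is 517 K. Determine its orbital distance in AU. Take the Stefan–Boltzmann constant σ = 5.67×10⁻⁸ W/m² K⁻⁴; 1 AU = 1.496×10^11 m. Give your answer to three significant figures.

0.195 AU

Energy balance gives S = 4σT⁴/(1−α) = 31770 W/m².
Then d = [L/(4πS)]^(1/2) = 2.923×10^10 m, i.e. 0.1954 AU.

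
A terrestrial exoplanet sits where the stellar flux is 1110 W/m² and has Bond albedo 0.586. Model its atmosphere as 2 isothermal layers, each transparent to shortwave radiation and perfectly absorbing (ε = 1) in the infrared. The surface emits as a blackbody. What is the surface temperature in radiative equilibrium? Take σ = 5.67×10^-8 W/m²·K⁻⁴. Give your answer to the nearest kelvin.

279 kelvin

Top-of-atmosphere balance: σT_e⁴ = S(1−α)/4 = 114.9 W/m² → T_e = 212.2 K.
For an N-layer opaque stack, T_s⁴ = (N+1)T_e⁴, hence T_s = (3)^(1/4)×212.2 K = 279.2 K.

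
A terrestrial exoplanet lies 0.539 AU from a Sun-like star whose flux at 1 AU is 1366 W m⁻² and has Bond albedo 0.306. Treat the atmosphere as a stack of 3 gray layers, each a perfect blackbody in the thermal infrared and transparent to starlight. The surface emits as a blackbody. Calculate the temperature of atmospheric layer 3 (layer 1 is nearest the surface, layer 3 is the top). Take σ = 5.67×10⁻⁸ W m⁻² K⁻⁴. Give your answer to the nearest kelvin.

Flux at the orbit: S = 1366/(0.539)² = 4702 W m⁻².
OLR = S(1−α)/4 = 815.8 W m⁻²; the top layer radiates at T_e = 346.3 K.
The net upward flux σT_e⁴ is constant between every pair of levels, so T_k⁴ = (N+1−k)T_e⁴.
With k = 3: T_3 = (3+1−3)^¼·346.3 K = 346.3 K.

346 K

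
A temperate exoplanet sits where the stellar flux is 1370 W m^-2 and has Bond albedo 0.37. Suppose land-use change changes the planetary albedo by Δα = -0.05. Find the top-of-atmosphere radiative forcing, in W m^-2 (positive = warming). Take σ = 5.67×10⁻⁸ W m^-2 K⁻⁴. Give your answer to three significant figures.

17.1 W m^-2

ΔF = −(S/4)Δα = −(1370/4)×(-0.05) = 17.12 W m^-2.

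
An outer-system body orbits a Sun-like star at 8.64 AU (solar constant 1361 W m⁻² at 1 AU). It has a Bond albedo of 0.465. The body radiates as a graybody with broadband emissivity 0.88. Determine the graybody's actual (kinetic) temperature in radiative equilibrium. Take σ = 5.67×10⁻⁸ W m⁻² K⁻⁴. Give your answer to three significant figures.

Flux at the orbit: S = 1361/(8.64)² = 18.23 W m⁻².
The planet absorbs (1−α)S over its disc πR² and re-emits over 4πR², so the mean absorbed flux is (1−0.465)·18.23/4 = 2.439 W m⁻².
Equating to εσT⁴ with ε = 0.88: T = (2.439/0.88σ)^(1/4) = 83.61 K.

83.6 kelvin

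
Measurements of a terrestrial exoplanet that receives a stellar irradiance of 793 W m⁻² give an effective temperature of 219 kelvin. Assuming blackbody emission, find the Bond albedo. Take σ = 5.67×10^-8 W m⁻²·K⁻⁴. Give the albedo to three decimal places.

0.342

Energy balance: S(1−α)/4 = σT⁴, so 1−α = 4σT⁴/S.
4σT⁴ = 4·5.67×10⁻⁸·(219)⁴ = 521.7 W m⁻².
1−α = 521.7/793.0 = 0.6579, so α = 0.3421.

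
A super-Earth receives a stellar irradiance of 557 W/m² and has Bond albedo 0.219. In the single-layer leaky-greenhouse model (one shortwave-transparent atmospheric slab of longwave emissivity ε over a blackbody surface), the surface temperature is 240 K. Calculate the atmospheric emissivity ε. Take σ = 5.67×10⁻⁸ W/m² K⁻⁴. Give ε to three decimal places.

Effective temperature: T_e = [S(1−α)/(4σ)]^(1/4) = 209.3 K.
Inverting T_s⁴ = 2T_e⁴/(2−ε): (T_e/T_s)⁴ = 0.5781, so ε = 2(1 − 0.5781) = 0.8438.

0.844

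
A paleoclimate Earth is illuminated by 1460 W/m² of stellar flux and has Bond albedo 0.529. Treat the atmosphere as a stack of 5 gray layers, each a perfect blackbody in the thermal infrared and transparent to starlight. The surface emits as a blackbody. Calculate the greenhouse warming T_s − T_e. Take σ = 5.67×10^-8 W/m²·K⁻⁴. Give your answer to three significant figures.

133 K

OLR = S(1−α)/4 = 171.9 W/m²; the top layer radiates at T_e = 234.7 K.
Surface: T_s = (6)^¼·T_e = 367.3 K.
Warming: T_s − T_e = 132.6 K.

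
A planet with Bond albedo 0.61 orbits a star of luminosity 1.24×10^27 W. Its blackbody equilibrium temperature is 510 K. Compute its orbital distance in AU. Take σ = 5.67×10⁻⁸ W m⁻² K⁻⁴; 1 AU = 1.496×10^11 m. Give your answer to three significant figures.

The flux needed for this T is 4σT⁴/(1−0.61) = 39340 W m⁻².
S = L/(4πd²) → d = √(L/4πS) = √(1.24×10^27/(4π·39340)) = 5.008×10^10 m = 0.3348 AU.

0.335 AU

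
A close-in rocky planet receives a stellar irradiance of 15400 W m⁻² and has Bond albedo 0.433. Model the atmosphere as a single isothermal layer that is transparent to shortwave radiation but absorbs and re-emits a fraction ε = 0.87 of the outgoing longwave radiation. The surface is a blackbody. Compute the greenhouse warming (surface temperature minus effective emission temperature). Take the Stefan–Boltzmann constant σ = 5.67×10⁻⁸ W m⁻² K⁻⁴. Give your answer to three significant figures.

68.0 K

The planet radiates to space at T_e = [S(1−α)/(4σ)]^(1/4) = 443.0 K.
Surface balance with a leaky layer gives σT_s⁴ = σT_e⁴·2/(2−ε), so T_s = T_e·[2/(2−0.87)]^(1/4) = 510.9 K.
Greenhouse warming: T_s − T_e = 67.96 K.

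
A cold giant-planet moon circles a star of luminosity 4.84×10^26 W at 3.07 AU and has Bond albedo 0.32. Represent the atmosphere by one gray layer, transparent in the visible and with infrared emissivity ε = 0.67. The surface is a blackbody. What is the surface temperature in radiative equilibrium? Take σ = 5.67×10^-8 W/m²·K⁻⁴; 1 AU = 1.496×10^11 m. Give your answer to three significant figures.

169 kelvin

d = 3.07 × 1.496×10^11 m = 4.593×10^11 m.
Spreading L over a sphere of radius d: S = 4.84×10^26/(4π·4.59×10^11²) = 182.6 W/m².
Effective emission temperature (TOA balance): σT_e⁴ = S(1−α)/4 = 31.04 W/m² → T_e = 153.0 K.
For a single slab of emissivity ε, T_s⁴ = 2T_e⁴/(2−ε); thus T_s = 153.0·(1.504)^(1/4) = 169.4 K.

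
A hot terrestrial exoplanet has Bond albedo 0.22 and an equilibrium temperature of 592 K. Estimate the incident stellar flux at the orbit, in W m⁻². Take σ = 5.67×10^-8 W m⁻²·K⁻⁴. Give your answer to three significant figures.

Invert the energy balance for S: S = 4σT⁴/(1−α).
σT⁴ = 5.67×10⁻⁸·(592)⁴ = 6964 W m⁻².
So S = 4×6964/(1−0.22) = 35710 W m⁻².

35700 W m⁻²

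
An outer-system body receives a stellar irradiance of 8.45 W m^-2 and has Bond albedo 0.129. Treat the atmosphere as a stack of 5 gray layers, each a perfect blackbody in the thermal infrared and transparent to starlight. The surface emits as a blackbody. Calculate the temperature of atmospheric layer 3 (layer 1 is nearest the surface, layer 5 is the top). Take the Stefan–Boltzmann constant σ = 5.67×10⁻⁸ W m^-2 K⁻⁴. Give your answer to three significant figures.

99.3 kelvin

OLR = S(1−α)/4 = 1.840 W m^-2; the top layer radiates at T_e = 75.48 K.
In the N-layer model, layer k (counted from the surface) has T_k = (N+1−k)^(1/4)·T_e.
T_3 = (3)^(1/4)·75.48 = 99.33 K.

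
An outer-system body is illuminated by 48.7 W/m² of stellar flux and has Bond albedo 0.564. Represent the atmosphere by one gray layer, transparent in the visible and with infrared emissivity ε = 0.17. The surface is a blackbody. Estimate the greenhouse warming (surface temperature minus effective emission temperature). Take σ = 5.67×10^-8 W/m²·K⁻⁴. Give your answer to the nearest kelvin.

At the top of the atmosphere, σT_e⁴ = S(1−α)/4 = 5.308 W/m², giving T_e = 98.37 K.
Surface balance with a leaky layer gives σT_s⁴ = σT_e⁴·2/(2−ε), so T_s = T_e·[2/(2−0.17)]^(1/4) = 100.6 K.
Greenhouse warming: T_s − T_e = 2.209 K.

2 K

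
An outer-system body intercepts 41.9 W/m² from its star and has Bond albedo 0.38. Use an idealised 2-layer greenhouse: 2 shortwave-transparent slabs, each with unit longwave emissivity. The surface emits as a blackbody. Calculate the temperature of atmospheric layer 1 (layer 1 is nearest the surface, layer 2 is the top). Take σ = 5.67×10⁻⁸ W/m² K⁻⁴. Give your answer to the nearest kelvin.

OLR = S(1−α)/4 = 6.494 W/m²; the top layer radiates at T_e = 103.5 K.
The net upward flux σT_e⁴ is constant between every pair of levels, so T_k⁴ = (N+1−k)T_e⁴.
T_1 = (2)^(1/4)·103.5 = 123.0 K.

123 K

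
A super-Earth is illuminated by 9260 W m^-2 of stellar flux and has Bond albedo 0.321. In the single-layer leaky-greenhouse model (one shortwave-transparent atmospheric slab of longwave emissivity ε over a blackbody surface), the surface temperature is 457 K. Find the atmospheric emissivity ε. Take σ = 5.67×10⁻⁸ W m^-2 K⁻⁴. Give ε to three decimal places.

0.729

TOA balance gives T_e = 408.0 K.
Inverting T_s⁴ = 2T_e⁴/(2−ε): (T_e/T_s)⁴ = 0.6356, so ε = 2(1 − 0.6356) = 0.7288.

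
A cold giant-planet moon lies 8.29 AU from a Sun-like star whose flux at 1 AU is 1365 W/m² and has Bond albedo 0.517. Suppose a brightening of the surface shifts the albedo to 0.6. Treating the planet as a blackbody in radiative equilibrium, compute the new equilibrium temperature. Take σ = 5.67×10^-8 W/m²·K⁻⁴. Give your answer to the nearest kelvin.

Flux at the orbit: S = 1365/(8.29)² = 19.86 W/m².
New equilibrium: T₂ = [(1−0.6)·19.86/(4σ)]^(1/4) = 76.93 K.

77 K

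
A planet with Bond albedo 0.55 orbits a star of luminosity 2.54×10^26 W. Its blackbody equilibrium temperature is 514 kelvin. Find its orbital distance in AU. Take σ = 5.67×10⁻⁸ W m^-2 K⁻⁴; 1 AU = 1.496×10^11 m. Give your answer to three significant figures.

Energy balance gives S = 4σT⁴/(1−α) = 35180 W m^-2.
From L = 4πd²S, d = √(2.54×10^26/(4π·35180)) = 2.397×10^10 m = 0.1602 AU.

0.160 AU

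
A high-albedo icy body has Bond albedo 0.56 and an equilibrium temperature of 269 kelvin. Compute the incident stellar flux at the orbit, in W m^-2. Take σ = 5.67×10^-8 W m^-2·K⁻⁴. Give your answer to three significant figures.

From S(1−α)/4 = σT⁴: S = 4σT⁴/(1−α).
The emitted flux is σT⁴ = 296.9 W m^-2.
So S = 4×296.9/(1−0.56) = 2699 W m^-2.

2700 W m^-2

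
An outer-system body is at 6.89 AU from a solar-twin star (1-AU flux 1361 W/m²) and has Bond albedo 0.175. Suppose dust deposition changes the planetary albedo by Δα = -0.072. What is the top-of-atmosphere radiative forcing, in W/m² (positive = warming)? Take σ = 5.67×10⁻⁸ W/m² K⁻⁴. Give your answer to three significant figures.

Flux at the orbit: S = 1361/(6.89)² = 28.67 W/m².
The change in absorbed flux is Δ[S(1−α)/4] = −SΔα/4 = 0.5161 W/m².

0.516 W/m²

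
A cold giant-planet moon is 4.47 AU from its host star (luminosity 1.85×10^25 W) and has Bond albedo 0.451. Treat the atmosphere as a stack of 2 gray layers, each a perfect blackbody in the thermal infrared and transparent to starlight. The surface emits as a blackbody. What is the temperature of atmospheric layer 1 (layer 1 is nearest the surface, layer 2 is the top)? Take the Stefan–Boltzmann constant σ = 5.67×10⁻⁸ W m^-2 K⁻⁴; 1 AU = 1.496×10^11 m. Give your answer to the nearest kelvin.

d = 4.47 × 1.496×10^11 m = 6.687×10^11 m.
Flux at the orbit: S = L/(4πd²) = 1.85×10^25/(4π·(6.69×10^11)²) = 3.292 W m^-2.
Top-of-atmosphere balance: σT_e⁴ = S(1−α)/4 = 0.4519 W m^-2 → T_e = 53.13 K.
Each opaque layer satisfies 2T_j⁴ = T_{j−1}⁴ + T_{j+1}⁴, giving T_k⁴ = (N+1−k)T_e⁴.
T_1 = (2)^(1/4)·53.13 = 63.18 K.

63 K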